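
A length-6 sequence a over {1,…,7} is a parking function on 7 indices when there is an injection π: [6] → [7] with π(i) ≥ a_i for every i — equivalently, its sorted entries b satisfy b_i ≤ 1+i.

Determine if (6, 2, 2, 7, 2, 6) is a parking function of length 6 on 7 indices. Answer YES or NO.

Sorted: b = (2, 2, 2, 6, 6, 7).
  b_1=2 ≤ 2
  b_2=2 ≤ 3
  b_3=2 ≤ 4
  b_4=6 > 5
  fails at i=4 ⇒ NO

NO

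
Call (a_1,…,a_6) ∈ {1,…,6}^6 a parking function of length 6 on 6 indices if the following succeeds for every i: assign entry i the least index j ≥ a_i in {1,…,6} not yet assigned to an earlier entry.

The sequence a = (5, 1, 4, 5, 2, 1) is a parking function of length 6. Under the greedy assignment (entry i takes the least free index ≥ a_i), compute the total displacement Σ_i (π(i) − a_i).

Σπ = 6·7/2 = 21 (π permutes [6]); Σa = 5+1+4+5+2+1 = 18; disp = 21−18 = 3.

3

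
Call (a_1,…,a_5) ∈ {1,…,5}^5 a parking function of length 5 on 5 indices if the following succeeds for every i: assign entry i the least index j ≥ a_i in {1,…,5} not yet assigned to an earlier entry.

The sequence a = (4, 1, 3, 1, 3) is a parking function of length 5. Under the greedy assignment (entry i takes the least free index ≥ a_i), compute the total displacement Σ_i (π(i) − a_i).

3

Σπ(i) = 1+…+5 = 15; Σa = 4+1+3+1+3 = 12; disp = 15−12 = 3.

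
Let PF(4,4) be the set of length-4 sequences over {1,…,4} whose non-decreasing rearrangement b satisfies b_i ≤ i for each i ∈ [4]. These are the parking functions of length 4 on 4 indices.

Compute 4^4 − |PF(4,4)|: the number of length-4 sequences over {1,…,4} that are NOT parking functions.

131

|PF| = (4+1−4)·(4+1)^{4−1} = 1·125 = 125
Check (4,4,3,3) → sorted (3,3,4,4): b_1=3>1, not a PF.
Total 256; non-PF = 256−125 = 131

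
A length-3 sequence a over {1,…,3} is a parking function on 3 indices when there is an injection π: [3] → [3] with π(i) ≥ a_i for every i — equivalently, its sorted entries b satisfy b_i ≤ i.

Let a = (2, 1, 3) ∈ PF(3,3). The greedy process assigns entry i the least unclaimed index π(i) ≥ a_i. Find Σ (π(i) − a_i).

0

Σπ = 6 ({1..3} each once); Σa = 2+1+3 = 6; disp = 6−6 = 0.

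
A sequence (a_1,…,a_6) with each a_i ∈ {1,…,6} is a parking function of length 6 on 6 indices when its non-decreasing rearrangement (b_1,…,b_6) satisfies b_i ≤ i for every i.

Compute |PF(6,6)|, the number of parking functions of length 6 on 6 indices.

|PF| = 1·7^5 = 1×16807 = 16807
E.g. (1,3,3,2,2,6) → sorted (1,2,2,3,3,6): b_i ≤ i ∀i, a PF.

16807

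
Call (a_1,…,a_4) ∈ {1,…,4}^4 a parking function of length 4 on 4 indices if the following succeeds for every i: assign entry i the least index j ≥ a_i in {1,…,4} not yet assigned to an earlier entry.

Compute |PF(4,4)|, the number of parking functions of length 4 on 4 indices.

125

#PF = (5−4)·5^(4−1) = 1×125 = 125 (Konheim–Weiss)
One tuple (2,1,1,4) → sorted (1,1,2,4): b_i ≤ i ∀i, a PF.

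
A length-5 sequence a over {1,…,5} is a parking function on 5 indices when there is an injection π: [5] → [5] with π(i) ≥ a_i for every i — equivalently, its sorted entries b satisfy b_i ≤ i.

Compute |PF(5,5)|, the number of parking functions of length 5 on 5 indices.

|PF(5,5)| = (5+1−5)·(5+1)^{5−1} = 1·1296 = 1296 [KW]
E.g. (1,1,3,2,3) → sorted (1,1,2,3,3): b_i ≤ i ∀i, a PF.

1296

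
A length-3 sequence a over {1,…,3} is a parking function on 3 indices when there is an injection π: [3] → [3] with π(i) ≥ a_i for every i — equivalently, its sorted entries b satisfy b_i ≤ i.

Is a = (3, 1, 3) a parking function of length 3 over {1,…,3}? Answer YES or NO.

Order a: b = (1, 3, 3).
  b_1=1 ≤ 1
  b_2=3 > 2
  fails at i=2 ⇒ NO

NO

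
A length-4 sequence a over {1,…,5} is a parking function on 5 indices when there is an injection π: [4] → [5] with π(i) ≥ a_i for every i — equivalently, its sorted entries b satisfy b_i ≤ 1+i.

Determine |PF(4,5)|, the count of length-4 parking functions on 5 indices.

432

|PF(4,5)| = (6−4)·6^(4−1) = 2·216 = 432 (Pollak)
E.g. (3,1,3,5) → sorted (1,3,3,5): b_i ≤ 1+i ∀i, a PF.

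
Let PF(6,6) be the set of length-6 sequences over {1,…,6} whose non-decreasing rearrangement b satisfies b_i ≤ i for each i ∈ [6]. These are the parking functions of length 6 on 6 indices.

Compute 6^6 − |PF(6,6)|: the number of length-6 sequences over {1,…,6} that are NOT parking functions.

29849

Count = (6+1−6)·(6+1)^{6−1} = 1×16807 = 16807 (Pollak)
Example (1,5,6,5,6,6) → sorted (1,5,5,6,6,6): b_2=5>2, not a PF.
So 46656 − 16807 = 29849 fail.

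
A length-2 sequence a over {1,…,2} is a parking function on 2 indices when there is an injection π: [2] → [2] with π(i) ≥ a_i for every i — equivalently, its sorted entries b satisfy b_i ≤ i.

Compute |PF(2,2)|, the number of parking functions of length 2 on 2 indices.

3

Count = (3−2)·3^(2−1) = 1·3 = 3
Check (1,1) → sorted (1,1): b_i ≤ i ∀i, a PF.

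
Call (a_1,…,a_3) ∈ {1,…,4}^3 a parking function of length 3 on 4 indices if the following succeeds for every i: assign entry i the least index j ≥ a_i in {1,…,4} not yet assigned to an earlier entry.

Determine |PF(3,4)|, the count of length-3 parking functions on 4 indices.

50

|PF(3,4)| = 2·5^2 = 2·25 = 50 (Pollak)
E.g. (4,1,1) → sorted (1,1,4): b_i ≤ 1+i ∀i, a PF.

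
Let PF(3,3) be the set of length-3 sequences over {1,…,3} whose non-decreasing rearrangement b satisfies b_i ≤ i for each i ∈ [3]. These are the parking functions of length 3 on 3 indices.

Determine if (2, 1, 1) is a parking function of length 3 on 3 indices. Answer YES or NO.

Rearranged: b = (1, 1, 2).
  b_1=1 ≤ 1
  b_2=1 ≤ 2
  b_3=2 ≤ 3
All bounds hold ⇒ YES

YES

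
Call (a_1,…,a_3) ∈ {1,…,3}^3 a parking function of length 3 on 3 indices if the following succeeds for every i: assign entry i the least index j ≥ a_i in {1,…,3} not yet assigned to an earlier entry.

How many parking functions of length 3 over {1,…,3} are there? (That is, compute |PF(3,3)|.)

Count = (3+1−3)·(3+1)^{3−1} = 1×16 = 16 (Konheim–Weiss)
E.g. (3,2,1) → sorted (1,2,3): b_i ≤ i ∀i, a PF.

16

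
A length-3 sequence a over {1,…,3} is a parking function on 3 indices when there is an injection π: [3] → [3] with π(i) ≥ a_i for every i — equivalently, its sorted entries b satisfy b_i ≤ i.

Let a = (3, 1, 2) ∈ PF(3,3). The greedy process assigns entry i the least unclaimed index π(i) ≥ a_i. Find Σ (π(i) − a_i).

Σπ(i) = 1+…+3 = 6; Σa = 3+1+2 = 6; disp = 6−6 = 0.

0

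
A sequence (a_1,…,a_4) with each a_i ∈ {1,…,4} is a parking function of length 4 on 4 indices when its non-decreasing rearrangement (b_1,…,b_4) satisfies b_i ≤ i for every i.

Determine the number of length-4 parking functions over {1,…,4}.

#PF = (5−4)·5^(4−1) = 1×125 = 125 [KW]
E.g. (1,2,3,3) → sorted (1,2,3,3): b_i ≤ i ∀i, a PF.

125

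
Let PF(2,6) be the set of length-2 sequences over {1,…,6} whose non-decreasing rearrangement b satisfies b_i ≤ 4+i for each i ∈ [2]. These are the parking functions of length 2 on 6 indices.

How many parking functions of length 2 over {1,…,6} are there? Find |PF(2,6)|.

#PF = (6−2+1)·(6+1)^(2−1) = 5·7 = 35 (Pollak)
Check (3,2) → sorted (2,3): b_i ≤ 4+i ∀i, a PF.

35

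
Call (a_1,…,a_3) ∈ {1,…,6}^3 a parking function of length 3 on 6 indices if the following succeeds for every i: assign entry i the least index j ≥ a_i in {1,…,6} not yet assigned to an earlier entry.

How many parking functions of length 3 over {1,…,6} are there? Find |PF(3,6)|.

196

|PF(3,6)| = (7−3)·7^(3−1) = 4·49 = 196 [KW]
E.g. (6,2,3) → sorted (2,3,6): b_i ≤ 3+i ∀i, a PF.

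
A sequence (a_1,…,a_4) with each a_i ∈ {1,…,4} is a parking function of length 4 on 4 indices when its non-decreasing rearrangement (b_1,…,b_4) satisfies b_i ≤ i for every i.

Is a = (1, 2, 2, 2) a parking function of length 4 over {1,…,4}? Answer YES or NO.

YES

Sorted: b = (1, 2, 2, 2).
  b_1=1 ≤ 1
  b_2=2 ≤ 2
  b_3=2 ≤ 3
  b_4=2 ≤ 4
All bounds hold ⇒ YES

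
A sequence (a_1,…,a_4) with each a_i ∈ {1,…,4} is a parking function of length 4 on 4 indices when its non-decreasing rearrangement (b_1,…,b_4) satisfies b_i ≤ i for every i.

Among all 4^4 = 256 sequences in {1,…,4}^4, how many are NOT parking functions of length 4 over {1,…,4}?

131

|PF(4,4)| = (5−4)·5^(4−1) = 1×125 = 125
One tuple (3,3,2,3) → sorted (2,3,3,3): b_1=2>1, not a PF.
So 256 − 125 = 131 fail.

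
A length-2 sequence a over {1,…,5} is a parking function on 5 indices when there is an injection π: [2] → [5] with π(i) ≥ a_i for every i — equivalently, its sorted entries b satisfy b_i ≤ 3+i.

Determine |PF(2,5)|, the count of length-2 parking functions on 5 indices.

|PF(2,5)| = 4·6^1 = 4·6 = 24 [KW]
E.g. (4,3) → sorted (3,4): b_i ≤ 3+i ∀i, a PF.

24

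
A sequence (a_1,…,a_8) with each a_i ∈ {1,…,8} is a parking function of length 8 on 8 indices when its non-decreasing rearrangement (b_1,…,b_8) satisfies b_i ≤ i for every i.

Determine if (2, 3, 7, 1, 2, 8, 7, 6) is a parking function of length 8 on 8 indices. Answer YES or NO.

NO

Order a: b = (1, 2, 2, 3, 6, 7, 7, 8).
  b_1=1 ≤ 1
  b_2=2 ≤ 2
  b_3=2 ≤ 3
  b_4=3 ≤ 4
  b_5=6 > 5
  fails at i=5 ⇒ NO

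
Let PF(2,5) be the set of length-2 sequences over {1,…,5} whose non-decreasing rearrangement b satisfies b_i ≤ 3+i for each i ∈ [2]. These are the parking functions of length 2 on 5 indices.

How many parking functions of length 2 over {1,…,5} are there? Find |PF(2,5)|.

Count = (5+1−2)·(5+1)^{2−1} = 4·6 = 24 [KW]
Example (3,1) → sorted (1,3): b_i ≤ 3+i ∀i, a PF.

24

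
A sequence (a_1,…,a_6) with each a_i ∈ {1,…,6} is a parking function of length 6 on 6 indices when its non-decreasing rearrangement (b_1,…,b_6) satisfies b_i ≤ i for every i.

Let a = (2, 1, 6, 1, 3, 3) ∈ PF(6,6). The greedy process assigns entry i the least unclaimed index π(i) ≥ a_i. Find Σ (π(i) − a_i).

5

Σπ = 6·7/2 = 21 (π permutes [6]); Σa = 2+1+6+1+3+3 = 16; disp = 21−16 = 5.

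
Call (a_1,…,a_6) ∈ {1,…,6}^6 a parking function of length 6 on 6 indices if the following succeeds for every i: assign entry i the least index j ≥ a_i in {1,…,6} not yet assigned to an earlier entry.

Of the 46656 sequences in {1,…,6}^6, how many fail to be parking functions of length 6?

29849

|PF| = (6+1−6)·(6+1)^{6−1} = 1 · 16807 = 16807 [KW]
E.g. (3,5,5,3,4,5) → sorted (3,3,4,5,5,5): b_1=3>1, not a PF.
6^6 − 16807 = 46656 − 16807 = 29849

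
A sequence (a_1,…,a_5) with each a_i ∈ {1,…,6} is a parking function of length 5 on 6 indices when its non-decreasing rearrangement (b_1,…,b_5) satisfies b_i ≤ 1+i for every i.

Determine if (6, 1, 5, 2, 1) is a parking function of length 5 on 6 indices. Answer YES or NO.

Order a: b = (1, 1, 2, 5, 6).
  b_1=1 ≤ 2
  b_2=1 ≤ 3
  b_3=2 ≤ 4
  b_4=5 ≤ 5
  b_5=6 ≤ 6
All bounds hold ⇒ YES

YES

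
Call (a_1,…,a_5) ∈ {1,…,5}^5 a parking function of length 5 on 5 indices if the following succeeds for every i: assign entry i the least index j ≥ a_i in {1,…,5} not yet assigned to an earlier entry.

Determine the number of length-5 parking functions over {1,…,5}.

#PF = (5−5+1)·(5+1)^(5−1) = 1×1296 = 1296
Check (4,1,2,3,5) → sorted (1,2,3,4,5): b_i ≤ i ∀i, a PF.

1296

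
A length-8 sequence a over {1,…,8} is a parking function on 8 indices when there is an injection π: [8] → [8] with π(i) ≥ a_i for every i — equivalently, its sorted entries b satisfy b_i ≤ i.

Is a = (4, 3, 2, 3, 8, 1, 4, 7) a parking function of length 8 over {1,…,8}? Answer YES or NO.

YES

Order a: b = (1, 2, 3, 3, 4, 4, 7, 8).
  b_1=1 ≤ 1
  b_2=2 ≤ 2
  b_3=3 ≤ 3
  b_4=3 ≤ 4
  b_5=4 ≤ 5
  b_6=4 ≤ 6
  b_7=7 ≤ 7
  b_8=8 ≤ 8
All bounds hold ⇒ YES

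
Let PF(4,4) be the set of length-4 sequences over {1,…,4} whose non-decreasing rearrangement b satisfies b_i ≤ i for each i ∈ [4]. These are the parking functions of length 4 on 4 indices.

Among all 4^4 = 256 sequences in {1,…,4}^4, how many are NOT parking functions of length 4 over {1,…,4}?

131

#PF = (4+1−4)·(4+1)^{4−1} = 1×125 = 125 (Pollak)
Example (1,1,4,4) → sorted (1,1,4,4): b_3=4>3, not a PF.
4^4 − 125 = 256 − 125 = 131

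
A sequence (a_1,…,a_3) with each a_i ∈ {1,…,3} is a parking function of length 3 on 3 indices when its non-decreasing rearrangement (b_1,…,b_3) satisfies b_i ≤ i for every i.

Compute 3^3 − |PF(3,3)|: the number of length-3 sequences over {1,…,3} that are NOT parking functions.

#PF = (3+1−3)·(3+1)^{3−1} = 1 · 16 = 16 (Konheim–Weiss)
Example (3,2,3) → sorted (2,3,3): b_1=2>1, not a PF.
3^3 − 16 = 27 − 16 = 11

11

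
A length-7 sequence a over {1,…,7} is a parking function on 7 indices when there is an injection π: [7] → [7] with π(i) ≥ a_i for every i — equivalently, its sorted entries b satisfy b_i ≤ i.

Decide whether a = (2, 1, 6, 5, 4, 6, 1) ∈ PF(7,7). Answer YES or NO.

YES

Rearranged: b = (1, 1, 2, 4, 5, 6, 6).
  b_1=1 ≤ 1
  b_2=1 ≤ 2
  b_3=2 ≤ 3
  b_4=4 ≤ 4
  b_5=5 ≤ 5
  b_6=6 ≤ 6
  b_7=6 ≤ 7
All bounds hold ⇒ YES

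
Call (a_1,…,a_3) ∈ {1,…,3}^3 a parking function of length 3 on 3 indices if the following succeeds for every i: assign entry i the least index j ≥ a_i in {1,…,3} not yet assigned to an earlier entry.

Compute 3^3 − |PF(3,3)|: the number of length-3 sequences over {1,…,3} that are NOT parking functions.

11

|PF(3,3)| = (4−3)·4^(3−1) = 1 · 16 = 16
Check (3,3,3) → sorted (3,3,3): b_1=3>1, not a PF.
So 27 − 16 = 11 fail.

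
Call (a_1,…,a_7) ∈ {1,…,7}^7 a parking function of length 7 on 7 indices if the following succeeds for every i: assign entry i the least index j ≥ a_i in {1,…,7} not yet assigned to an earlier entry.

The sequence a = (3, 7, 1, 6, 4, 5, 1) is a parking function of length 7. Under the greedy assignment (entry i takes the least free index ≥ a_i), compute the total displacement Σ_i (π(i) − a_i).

1

Σπ(i) = 1+…+7 = 28; Σa = 3+7+1+6+4+5+1 = 27; disp = 28−27 = 1.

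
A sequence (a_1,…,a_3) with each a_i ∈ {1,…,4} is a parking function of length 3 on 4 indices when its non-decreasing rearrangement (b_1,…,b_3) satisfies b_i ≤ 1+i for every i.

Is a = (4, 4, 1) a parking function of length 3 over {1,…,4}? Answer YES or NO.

NO

Order a: b = (1, 4, 4).
  b_1=1 ≤ 2
  b_2=4 > 3
  fails at i=2 ⇒ NO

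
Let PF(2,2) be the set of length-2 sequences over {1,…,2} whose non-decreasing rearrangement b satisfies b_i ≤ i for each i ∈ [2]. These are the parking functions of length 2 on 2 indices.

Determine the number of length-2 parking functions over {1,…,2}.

3

Count = (2+1−2)·(2+1)^{2−1} = 1 · 3 = 3 (Pollak)
E.g. (1,2) → sorted (1,2): b_i ≤ i ∀i, a PF.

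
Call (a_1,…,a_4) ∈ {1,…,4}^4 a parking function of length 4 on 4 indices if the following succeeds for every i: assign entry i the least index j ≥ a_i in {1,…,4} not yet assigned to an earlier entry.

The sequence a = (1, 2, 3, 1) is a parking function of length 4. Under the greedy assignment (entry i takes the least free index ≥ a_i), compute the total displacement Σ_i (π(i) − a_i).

3

Σπ = 4·5/2 = 10 (π permutes [4]); Σa = 1+2+3+1 = 7; disp = 10−7 = 3.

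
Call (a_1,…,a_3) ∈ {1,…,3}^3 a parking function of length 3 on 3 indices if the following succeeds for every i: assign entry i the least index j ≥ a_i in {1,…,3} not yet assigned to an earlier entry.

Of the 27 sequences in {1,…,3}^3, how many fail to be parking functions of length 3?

11

Count = (4−3)·4^(3−1) = 1×16 = 16
Check (3,3,2) → sorted (2,3,3): b_1=2>1, not a PF.
3^3 − 16 = 27 − 16 = 11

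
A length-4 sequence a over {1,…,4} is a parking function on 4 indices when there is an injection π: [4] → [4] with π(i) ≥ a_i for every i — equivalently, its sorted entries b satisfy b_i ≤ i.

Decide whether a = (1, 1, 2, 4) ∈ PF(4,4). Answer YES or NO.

Rearranged: b = (1, 1, 2, 4).
  b_1=1 ≤ 1
  b_2=1 ≤ 2
  b_3=2 ≤ 3
  b_4=4 ≤ 4
All bounds hold ⇒ YES

YES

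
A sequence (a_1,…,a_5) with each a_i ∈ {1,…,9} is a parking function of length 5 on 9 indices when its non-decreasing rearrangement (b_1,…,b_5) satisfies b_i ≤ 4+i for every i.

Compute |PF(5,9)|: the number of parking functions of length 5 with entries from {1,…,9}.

|PF| = (9+1−5)·(9+1)^{5−1} = 5×10000 = 50000 (Konheim–Weiss)
E.g. (4,2,2,6,7) → sorted (2,2,4,6,7): b_i ≤ 4+i ∀i, a PF.

50000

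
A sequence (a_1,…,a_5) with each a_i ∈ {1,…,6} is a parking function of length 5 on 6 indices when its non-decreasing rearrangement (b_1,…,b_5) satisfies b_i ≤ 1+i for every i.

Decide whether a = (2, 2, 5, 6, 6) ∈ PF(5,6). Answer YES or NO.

NO

Rearranged: b = (2, 2, 5, 6, 6).
  b_1=2 ≤ 2
  b_2=2 ≤ 3
  b_3=5 > 4
  fails at i=3 ⇒ NO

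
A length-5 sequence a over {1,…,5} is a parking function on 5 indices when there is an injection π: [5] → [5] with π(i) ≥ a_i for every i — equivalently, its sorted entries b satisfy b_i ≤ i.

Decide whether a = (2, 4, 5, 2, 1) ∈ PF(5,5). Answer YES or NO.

YES

Order a: b = (1, 2, 2, 4, 5).
  b_1=1 ≤ 1
  b_2=2 ≤ 2
  b_3=2 ≤ 3
  b_4=4 ≤ 4
  b_5=5 ≤ 5
All bounds hold ⇒ YES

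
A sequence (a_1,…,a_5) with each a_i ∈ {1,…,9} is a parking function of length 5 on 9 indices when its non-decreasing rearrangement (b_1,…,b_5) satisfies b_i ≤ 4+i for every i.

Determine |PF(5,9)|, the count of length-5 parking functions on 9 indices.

|PF(5,9)| = (9+1−5)·(9+1)^{5−1} = 5·10000 = 50000 (Pollak)
E.g. (4,7,9,6,2) → sorted (2,4,6,7,9): b_i ≤ 4+i ∀i, a PF.

50000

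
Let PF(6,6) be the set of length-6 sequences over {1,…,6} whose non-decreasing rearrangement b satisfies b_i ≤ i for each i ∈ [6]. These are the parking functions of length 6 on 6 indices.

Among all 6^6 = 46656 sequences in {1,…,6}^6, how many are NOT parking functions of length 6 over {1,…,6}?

#PF = (7−6)·7^(6−1) = 1·16807 = 16807
One tuple (3,4,3,2,2,3) → sorted (2,2,3,3,3,4): b_1=2>1, not a PF.
So 46656 − 16807 = 29849 fail.

29849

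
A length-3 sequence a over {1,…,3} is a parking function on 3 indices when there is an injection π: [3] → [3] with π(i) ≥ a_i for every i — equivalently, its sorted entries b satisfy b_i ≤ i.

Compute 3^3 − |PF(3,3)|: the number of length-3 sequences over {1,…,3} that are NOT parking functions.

#PF = (3−3+1)·(3+1)^(3−1) = 1×16 = 16 [KW]
One tuple (3,3,3) → sorted (3,3,3): b_1=3>1, not a PF.
So 27 − 16 = 11 fail.

11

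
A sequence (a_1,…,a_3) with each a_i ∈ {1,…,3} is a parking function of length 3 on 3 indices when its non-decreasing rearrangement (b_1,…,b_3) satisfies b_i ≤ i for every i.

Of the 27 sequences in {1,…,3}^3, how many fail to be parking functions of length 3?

11

|PF(3,3)| = (4−3)·4^(3−1) = 1×16 = 16 [KW]
Example (2,2,3) → sorted (2,2,3): b_1=2>1, not a PF.
3^3 − 16 = 27 − 16 = 11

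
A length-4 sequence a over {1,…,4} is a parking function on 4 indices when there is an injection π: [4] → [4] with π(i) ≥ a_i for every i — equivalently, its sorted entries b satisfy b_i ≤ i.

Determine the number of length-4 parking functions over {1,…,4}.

125

|PF(4,4)| = (5−4)·5^(4−1) = 1·125 = 125 (Konheim–Weiss)
One tuple (2,1,1,4) → sorted (1,1,2,4): b_i ≤ i ∀i, a PF.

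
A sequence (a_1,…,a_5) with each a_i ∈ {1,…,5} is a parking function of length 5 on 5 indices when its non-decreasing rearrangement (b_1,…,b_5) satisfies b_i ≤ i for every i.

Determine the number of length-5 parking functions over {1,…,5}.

#PF = (5+1−5)·(5+1)^{5−1} = 1 · 1296 = 1296 (Konheim–Weiss)
E.g. (1,4,2,2,3) → sorted (1,2,2,3,4): b_i ≤ i ∀i, a PF.

1296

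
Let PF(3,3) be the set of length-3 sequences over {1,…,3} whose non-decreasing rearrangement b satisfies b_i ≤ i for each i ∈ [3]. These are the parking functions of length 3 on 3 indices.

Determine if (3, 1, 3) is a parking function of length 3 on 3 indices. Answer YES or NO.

NO

Sorted: b = (1, 3, 3).
  b_1=1 ≤ 1
  b_2=3 > 2
  fails at i=2 ⇒ NO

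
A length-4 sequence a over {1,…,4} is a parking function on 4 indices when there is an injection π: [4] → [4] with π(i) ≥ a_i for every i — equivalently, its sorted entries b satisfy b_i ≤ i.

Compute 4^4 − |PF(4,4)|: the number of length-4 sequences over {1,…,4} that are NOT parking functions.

131

|PF(4,4)| = (4−4+1)·(4+1)^(4−1) = 1 · 125 = 125 (Konheim–Weiss)
Check (1,4,4,4) → sorted (1,4,4,4): b_2=4>2, not a PF.
So 256 − 125 = 131 fail.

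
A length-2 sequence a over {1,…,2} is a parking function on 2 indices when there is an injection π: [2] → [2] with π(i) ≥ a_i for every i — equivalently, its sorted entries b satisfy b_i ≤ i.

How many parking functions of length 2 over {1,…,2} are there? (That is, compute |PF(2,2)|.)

Count = 1·3^1 = 1 · 3 = 3 (Konheim–Weiss)
Example (1,2) → sorted (1,2): b_i ≤ i ∀i, a PF.

3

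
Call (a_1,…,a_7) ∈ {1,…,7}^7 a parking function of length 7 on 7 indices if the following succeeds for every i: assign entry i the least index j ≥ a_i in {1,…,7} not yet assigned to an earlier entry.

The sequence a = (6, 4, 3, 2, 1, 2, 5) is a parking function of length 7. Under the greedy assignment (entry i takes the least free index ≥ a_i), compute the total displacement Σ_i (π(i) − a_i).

Σπ = 7·8/2 = 28 (π permutes [7]); Σa = 6+4+3+2+1+2+5 = 23; disp = 28−23 = 5.

5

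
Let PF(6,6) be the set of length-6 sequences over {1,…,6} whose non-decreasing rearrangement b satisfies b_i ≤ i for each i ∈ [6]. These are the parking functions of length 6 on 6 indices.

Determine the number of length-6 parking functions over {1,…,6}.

Count = (6+1−6)·(6+1)^{6−1} = 1 · 16807 = 16807 [KW]
Example (1,6,5,1,2,4) → sorted (1,1,2,4,5,6): b_i ≤ i ∀i, a PF.

16807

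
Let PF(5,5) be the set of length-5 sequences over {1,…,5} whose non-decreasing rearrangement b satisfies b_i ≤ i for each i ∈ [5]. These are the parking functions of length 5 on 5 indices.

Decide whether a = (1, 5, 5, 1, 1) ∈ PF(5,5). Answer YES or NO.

NO

Rearranged: b = (1, 1, 1, 5, 5).
  b_1=1 ≤ 1
  b_2=1 ≤ 2
  b_3=1 ≤ 3
  b_4=5 > 4
  fails at i=4 ⇒ NO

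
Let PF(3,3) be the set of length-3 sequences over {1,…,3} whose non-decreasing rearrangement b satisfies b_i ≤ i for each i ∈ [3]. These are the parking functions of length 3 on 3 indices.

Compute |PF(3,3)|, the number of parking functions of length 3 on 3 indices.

Count = (3−3+1)·(3+1)^(3−1) = 1×16 = 16 [KW]
Example (1,3,2) → sorted (1,2,3): b_i ≤ i ∀i, a PF.

16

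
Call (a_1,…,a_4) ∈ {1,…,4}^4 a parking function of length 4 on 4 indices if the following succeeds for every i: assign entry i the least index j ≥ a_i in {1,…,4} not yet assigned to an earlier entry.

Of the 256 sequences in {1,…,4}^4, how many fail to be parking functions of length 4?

131

|PF(4,4)| = (4−4+1)·(4+1)^(4−1) = 1·125 = 125 [KW]
E.g. (4,4,4,4) → sorted (4,4,4,4): b_1=4>1, not a PF.
Total 256; non-PF = 256−125 = 131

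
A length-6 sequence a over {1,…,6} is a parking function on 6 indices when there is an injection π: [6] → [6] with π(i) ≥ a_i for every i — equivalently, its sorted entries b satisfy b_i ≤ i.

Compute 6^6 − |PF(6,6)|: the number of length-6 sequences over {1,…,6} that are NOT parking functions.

29849

|PF(6,6)| = (6+1−6)·(6+1)^{6−1} = 1×16807 = 16807 [KW]
Example (3,5,4,6,4,6) → sorted (3,4,4,5,6,6): b_1=3>1, not a PF.
Total 46656; non-PF = 46656−16807 = 29849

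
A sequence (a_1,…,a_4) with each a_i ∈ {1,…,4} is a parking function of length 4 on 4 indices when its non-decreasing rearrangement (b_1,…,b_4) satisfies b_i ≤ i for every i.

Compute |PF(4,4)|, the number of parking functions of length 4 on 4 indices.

125

#PF = (4−4+1)·(4+1)^(4−1) = 1 · 125 = 125
E.g. (3,2,1,3) → sorted (1,2,3,3): b_i ≤ i ∀i, a PF.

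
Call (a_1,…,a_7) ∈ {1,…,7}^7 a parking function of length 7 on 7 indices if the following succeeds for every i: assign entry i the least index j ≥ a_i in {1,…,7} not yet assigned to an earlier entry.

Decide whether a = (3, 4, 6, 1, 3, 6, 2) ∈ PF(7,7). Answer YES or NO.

Rearranged: b = (1, 2, 3, 3, 4, 6, 6).
  b_1=1 ≤ 1
  b_2=2 ≤ 2
  b_3=3 ≤ 3
  b_4=3 ≤ 4
  b_5=4 ≤ 5
  b_6=6 ≤ 6
  b_7=6 ≤ 7
All bounds hold ⇒ YES

YES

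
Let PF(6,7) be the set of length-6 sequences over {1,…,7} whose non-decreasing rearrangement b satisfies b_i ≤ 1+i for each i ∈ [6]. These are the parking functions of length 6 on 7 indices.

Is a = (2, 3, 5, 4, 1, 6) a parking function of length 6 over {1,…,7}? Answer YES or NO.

YES

Rearranged: b = (1, 2, 3, 4, 5, 6).
  b_1=1 ≤ 2
  b_2=2 ≤ 3
  b_3=3 ≤ 4
  b_4=4 ≤ 5
  b_5=5 ≤ 6
  b_6=6 ≤ 7
All bounds hold ⇒ YES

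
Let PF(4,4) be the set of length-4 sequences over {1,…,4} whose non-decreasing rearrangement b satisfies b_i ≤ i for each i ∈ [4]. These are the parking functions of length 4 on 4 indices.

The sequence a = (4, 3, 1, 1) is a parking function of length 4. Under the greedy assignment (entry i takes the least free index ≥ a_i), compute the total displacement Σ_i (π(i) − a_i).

Σπ = 4·5/2 = 10 (π permutes [4]); Σa = 4+3+1+1 = 9; disp = 10−9 = 1.

1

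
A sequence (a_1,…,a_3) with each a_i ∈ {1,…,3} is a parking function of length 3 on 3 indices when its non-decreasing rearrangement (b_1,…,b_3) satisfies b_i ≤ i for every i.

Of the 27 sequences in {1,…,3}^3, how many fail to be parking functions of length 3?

11

|PF| = (3+1−3)·(3+1)^{3−1} = 1 · 16 = 16
One tuple (3,3,1) → sorted (1,3,3): b_2=3>2, not a PF.
So 27 − 16 = 11 fail.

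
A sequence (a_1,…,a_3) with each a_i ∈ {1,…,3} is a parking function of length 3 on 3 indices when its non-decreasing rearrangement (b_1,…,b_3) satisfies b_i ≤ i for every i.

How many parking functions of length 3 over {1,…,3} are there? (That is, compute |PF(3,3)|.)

16

|PF(3,3)| = 1·4^2 = 1·16 = 16 (Pollak)
E.g. (1,1,2) → sorted (1,1,2): b_i ≤ i ∀i, a PF.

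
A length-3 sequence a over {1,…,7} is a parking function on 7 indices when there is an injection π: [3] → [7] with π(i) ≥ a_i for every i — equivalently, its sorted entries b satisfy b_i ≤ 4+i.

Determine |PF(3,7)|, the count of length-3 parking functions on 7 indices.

320

Count = (8−3)·8^(3−1) = 5 · 64 = 320 (Konheim–Weiss)
One tuple (1,7,1) → sorted (1,1,7): b_i ≤ 4+i ∀i, a PF.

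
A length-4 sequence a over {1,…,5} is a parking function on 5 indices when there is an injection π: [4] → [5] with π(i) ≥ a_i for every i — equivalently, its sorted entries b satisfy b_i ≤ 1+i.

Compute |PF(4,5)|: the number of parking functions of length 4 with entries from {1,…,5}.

432

Count = (5−4+1)·(5+1)^(4−1) = 2 · 216 = 432 (Pollak)
Check (2,3,1,3) → sorted (1,2,3,3): b_i ≤ 1+i ∀i, a PF.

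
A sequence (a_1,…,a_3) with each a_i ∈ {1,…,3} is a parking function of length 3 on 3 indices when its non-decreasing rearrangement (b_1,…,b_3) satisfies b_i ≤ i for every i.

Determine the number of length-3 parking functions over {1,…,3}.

16

#PF = 1·4^2 = 1·16 = 16 (Pollak)
One tuple (1,1,1) → sorted (1,1,1): b_i ≤ i ∀i, a PF.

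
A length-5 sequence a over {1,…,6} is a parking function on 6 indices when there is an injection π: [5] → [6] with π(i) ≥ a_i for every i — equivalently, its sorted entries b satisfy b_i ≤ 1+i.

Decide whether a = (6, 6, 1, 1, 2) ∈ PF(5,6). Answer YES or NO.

Rearranged: b = (1, 1, 2, 6, 6).
  b_1=1 ≤ 2
  b_2=1 ≤ 3
  b_3=2 ≤ 4
  b_4=6 > 5
  fails at i=4 ⇒ NO

NO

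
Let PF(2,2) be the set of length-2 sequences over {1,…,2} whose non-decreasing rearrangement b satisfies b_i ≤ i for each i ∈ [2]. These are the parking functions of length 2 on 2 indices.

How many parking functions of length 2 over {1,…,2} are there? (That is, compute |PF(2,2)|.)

3

|PF| = (2−2+1)·(2+1)^(2−1) = 1·3 = 3 (Pollak)
Check (1,1) → sorted (1,1): b_i ≤ i ∀i, a PF.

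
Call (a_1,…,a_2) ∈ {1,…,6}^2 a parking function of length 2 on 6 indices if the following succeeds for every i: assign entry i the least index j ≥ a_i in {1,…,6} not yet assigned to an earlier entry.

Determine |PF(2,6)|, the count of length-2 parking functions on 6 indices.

#PF = (7−2)·7^(2−1) = 5 · 7 = 35 (Konheim–Weiss)
Check (6,2) → sorted (2,6): b_i ≤ 4+i ∀i, a PF.

35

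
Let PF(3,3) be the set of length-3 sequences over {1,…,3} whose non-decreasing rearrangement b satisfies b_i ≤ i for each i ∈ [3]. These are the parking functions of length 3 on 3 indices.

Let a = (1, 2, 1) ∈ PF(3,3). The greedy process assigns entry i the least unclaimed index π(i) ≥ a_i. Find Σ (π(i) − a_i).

Σπ = 3·4/2 = 6 (π permutes [3]); Σa = 1+2+1 = 4; disp = 6−4 = 2.

2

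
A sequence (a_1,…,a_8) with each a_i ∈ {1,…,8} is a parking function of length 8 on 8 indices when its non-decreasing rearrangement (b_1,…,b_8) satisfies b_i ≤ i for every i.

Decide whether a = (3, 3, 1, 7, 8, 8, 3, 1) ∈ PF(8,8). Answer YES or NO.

NO

Rearranged: b = (1, 1, 3, 3, 3, 7, 8, 8).
  b_1=1 ≤ 1
  b_2=1 ≤ 2
  b_3=3 ≤ 3
  b_4=3 ≤ 4
  b_5=3 ≤ 5
  b_6=7 > 6
  fails at i=6 ⇒ NO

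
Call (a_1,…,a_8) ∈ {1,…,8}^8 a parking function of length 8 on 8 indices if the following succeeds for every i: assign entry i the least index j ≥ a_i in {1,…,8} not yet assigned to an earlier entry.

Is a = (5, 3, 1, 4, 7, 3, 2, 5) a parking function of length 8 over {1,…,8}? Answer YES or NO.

YES

Order a: b = (1, 2, 3, 3, 4, 5, 5, 7).
  b_1=1 ≤ 1
  b_2=2 ≤ 2
  b_3=3 ≤ 3
  b_4=3 ≤ 4
  b_5=4 ≤ 5
  b_6=5 ≤ 6
  b_7=5 ≤ 7
  b_8=7 ≤ 8
All bounds hold ⇒ YES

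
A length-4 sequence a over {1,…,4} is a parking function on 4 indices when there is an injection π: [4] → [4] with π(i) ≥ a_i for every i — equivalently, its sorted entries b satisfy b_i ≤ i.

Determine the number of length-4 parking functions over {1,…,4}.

125

|PF| = (4+1−4)·(4+1)^{4−1} = 1×125 = 125 (Konheim–Weiss)
One tuple (3,2,1,3) → sorted (1,2,3,3): b_i ≤ i ∀i, a PF.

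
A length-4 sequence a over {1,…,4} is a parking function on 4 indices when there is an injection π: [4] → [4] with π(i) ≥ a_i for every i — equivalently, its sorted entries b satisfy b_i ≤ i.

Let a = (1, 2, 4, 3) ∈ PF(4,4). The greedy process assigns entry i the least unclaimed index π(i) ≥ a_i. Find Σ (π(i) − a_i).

0

Σπ = 10 ({1..4} each once); Σa = 1+2+4+3 = 10; disp = 10−10 = 0.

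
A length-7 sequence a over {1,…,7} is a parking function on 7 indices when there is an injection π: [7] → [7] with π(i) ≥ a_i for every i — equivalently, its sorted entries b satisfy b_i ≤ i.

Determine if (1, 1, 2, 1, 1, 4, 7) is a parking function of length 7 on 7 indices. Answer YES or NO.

YES

Sorted: b = (1, 1, 1, 1, 2, 4, 7).
  b_1=1 ≤ 1
  b_2=1 ≤ 2
  b_3=1 ≤ 3
  b_4=1 ≤ 4
  b_5=2 ≤ 5
  b_6=4 ≤ 6
  b_7=7 ≤ 7
All bounds hold ⇒ YES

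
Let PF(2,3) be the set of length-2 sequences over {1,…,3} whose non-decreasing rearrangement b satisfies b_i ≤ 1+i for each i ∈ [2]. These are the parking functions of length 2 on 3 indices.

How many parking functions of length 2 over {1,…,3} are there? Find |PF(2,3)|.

8

|PF| = (3−2+1)·(3+1)^(2−1) = 2×4 = 8 [KW]
Example (1,3) → sorted (1,3): b_i ≤ 1+i ∀i, a PF.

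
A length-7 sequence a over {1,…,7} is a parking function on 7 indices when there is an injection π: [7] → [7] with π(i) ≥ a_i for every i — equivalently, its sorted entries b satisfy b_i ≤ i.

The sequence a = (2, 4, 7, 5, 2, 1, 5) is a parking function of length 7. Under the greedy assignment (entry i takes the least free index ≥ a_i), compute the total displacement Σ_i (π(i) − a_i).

Σπ(i) = 1+…+7 = 28; Σa = 2+4+7+5+2+1+5 = 26; disp = 28−26 = 2.

2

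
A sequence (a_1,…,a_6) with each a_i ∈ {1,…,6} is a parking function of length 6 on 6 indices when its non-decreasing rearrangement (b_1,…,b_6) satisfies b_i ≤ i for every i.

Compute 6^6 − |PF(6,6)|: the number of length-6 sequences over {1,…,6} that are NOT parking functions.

#PF = 1·7^5 = 1·16807 = 16807 (Pollak)
Check (2,4,6,2,4,3) → sorted (2,2,3,4,4,6): b_1=2>1, not a PF.
Total 46656; non-PF = 46656−16807 = 29849

29849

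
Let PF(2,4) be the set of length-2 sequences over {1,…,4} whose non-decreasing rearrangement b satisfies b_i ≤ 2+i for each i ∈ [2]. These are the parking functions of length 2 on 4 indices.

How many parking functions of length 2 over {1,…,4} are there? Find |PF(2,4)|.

15

Count = (4−2+1)·(4+1)^(2−1) = 3·5 = 15 (Pollak)
Example (4,3) → sorted (3,4): b_i ≤ 2+i ∀i, a PF.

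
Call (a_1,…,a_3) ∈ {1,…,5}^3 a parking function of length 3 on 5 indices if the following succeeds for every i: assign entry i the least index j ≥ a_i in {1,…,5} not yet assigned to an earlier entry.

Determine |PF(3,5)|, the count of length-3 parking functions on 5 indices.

#PF = (5+1−3)·(5+1)^{3−1} = 3×36 = 108 (Pollak)
Check (1,4,5) → sorted (1,4,5): b_i ≤ 2+i ∀i, a PF.

108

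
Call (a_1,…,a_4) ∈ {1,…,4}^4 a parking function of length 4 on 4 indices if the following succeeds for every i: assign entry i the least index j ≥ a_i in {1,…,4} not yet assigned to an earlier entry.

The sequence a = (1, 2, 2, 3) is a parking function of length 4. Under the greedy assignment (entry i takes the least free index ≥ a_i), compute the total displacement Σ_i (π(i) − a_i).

2

Σπ = 10 ({1..4} each once); Σa = 1+2+2+3 = 8; disp = 10−8 = 2.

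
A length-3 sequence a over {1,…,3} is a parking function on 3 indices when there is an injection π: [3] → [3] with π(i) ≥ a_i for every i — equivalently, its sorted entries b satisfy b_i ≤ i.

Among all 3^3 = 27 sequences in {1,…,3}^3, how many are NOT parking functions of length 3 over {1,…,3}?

11

|PF| = (3−3+1)·(3+1)^(3−1) = 1·16 = 16 [KW]
Example (3,3,3) → sorted (3,3,3): b_1=3>1, not a PF.
So 27 − 16 = 11 fail.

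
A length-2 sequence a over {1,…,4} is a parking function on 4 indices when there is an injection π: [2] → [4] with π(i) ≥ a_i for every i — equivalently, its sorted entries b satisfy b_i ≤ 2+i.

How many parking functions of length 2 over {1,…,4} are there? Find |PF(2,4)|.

15

#PF = (5−2)·5^(2−1) = 3 · 5 = 15
Check (3,3) → sorted (3,3): b_i ≤ 2+i ∀i, a PF.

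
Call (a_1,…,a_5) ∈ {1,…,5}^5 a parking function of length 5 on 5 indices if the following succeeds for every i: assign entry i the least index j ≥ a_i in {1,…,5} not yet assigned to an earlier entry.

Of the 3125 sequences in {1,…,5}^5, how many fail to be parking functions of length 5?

1829

|PF| = (5−5+1)·(5+1)^(5−1) = 1 · 1296 = 1296
Example (5,3,5,4,5) → sorted (3,4,5,5,5): b_1=3>1, not a PF.
Total 3125; non-PF = 3125−1296 = 1829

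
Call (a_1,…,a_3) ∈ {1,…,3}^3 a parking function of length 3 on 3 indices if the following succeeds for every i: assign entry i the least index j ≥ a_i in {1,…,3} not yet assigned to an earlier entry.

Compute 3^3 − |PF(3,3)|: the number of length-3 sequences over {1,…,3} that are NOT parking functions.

Count = (3−3+1)·(3+1)^(3−1) = 1 · 16 = 16
E.g. (2,3,3) → sorted (2,3,3): b_1=2>1, not a PF.
Total 27; non-PF = 27−16 = 11

11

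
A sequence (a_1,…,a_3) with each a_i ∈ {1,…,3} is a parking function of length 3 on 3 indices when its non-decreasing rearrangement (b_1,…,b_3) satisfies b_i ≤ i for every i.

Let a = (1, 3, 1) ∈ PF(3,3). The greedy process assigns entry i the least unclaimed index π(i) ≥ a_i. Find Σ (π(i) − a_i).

Σπ = 3·4/2 = 6 (π permutes [3]); Σa = 1+3+1 = 5; disp = 6−5 = 1.

1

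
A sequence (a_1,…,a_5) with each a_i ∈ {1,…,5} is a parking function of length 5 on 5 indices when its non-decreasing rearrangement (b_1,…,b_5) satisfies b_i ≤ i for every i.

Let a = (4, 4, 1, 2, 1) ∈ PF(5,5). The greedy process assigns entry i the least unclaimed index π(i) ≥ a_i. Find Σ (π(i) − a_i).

Σπ(i) = 1+…+5 = 15; Σa = 4+4+1+2+1 = 12; disp = 15−12 = 3.

3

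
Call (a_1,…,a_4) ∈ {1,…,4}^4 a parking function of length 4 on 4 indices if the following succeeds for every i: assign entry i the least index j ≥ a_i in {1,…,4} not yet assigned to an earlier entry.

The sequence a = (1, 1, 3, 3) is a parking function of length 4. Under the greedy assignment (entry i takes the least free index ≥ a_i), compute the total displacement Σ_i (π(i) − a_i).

2

Σπ = 4·5/2 = 10 (π permutes [4]); Σa = 1+1+3+3 = 8; disp = 10−8 = 2.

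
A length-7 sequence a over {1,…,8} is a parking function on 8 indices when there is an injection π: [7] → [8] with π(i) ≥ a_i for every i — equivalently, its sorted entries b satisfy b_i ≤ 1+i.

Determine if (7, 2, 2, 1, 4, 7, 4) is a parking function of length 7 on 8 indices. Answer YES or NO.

YES

Order a: b = (1, 2, 2, 4, 4, 7, 7).
  b_1=1 ≤ 2
  b_2=2 ≤ 3
  b_3=2 ≤ 4
  b_4=4 ≤ 5
  b_5=4 ≤ 6
  b_6=7 ≤ 7
  b_7=7 ≤ 8
All bounds hold ⇒ YES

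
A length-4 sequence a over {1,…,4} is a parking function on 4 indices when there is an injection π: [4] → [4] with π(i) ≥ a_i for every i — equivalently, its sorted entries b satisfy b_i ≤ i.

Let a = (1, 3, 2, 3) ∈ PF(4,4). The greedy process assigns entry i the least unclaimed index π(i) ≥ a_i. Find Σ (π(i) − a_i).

Σπ(i) = 1+…+4 = 10; Σa = 1+3+2+3 = 9; disp = 10−9 = 1.

1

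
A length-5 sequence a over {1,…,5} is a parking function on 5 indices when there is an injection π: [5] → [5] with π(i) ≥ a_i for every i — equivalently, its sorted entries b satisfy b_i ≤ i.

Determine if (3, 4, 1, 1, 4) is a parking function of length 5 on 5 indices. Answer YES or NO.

Sorted: b = (1, 1, 3, 4, 4).
  b_1=1 ≤ 1
  b_2=1 ≤ 2
  b_3=3 ≤ 3
  b_4=4 ≤ 4
  b_5=4 ≤ 5
All bounds hold ⇒ YES

YES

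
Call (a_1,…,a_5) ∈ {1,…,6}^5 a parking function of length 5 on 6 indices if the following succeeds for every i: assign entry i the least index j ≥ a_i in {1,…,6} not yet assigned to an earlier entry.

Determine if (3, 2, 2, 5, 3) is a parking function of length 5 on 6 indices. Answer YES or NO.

YES

Order a: b = (2, 2, 3, 3, 5).
  b_1=2 ≤ 2
  b_2=2 ≤ 3
  b_3=3 ≤ 4
  b_4=3 ≤ 5
  b_5=5 ≤ 6
All bounds hold ⇒ YES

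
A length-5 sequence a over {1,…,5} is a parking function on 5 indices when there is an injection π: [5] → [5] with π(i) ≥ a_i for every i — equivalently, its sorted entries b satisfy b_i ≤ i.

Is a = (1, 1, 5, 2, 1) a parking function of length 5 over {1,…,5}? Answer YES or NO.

YES

Rearranged: b = (1, 1, 1, 2, 5).
  b_1=1 ≤ 1
  b_2=1 ≤ 2
  b_3=1 ≤ 3
  b_4=2 ≤ 4
  b_5=5 ≤ 5
All bounds hold ⇒ YES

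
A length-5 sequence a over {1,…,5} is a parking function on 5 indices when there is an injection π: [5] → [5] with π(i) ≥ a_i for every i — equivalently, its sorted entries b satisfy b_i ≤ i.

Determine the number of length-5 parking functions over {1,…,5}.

|PF| = 1·6^4 = 1·1296 = 1296 [KW]
Example (4,1,4,2,2) → sorted (1,2,2,4,4): b_i ≤ i ∀i, a PF.

1296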